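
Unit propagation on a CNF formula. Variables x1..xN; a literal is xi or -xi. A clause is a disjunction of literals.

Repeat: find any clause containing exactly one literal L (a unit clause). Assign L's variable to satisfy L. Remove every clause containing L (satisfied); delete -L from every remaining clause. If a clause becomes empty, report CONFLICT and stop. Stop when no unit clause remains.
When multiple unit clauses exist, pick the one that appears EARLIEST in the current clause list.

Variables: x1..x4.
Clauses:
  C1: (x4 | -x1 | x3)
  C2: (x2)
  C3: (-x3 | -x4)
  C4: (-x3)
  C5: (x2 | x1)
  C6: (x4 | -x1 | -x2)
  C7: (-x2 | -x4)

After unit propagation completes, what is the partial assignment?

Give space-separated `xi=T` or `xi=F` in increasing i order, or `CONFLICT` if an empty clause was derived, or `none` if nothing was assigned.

Answer: x1=F x2=T x3=F x4=F

Derivation:
unit clause [2] forces x2=T; simplify:
  drop -2 from [4, -1, -2] -> [4, -1]
  drop -2 from [-2, -4] -> [-4]
  satisfied 2 clause(s); 5 remain; assigned so far: [2]
unit clause [-3] forces x3=F; simplify:
  drop 3 from [4, -1, 3] -> [4, -1]
  satisfied 2 clause(s); 3 remain; assigned so far: [2, 3]
unit clause [-4] forces x4=F; simplify:
  drop 4 from [4, -1] -> [-1]
  drop 4 from [4, -1] -> [-1]
  satisfied 1 clause(s); 2 remain; assigned so far: [2, 3, 4]
unit clause [-1] forces x1=F; simplify:
  satisfied 2 clause(s); 0 remain; assigned so far: [1, 2, 3, 4]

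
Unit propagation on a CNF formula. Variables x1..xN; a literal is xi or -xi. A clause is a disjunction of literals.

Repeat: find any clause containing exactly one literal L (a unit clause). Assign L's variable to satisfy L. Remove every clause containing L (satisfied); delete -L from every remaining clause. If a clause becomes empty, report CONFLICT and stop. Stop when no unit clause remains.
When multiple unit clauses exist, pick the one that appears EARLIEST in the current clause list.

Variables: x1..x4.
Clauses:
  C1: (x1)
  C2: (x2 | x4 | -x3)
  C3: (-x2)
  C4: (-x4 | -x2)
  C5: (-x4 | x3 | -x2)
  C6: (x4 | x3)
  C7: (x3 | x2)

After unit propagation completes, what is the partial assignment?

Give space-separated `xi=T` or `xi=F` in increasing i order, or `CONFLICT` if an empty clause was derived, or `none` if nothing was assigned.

unit clause [1] forces x1=T; simplify:
  satisfied 1 clause(s); 6 remain; assigned so far: [1]
unit clause [-2] forces x2=F; simplify:
  drop 2 from [2, 4, -3] -> [4, -3]
  drop 2 from [3, 2] -> [3]
  satisfied 3 clause(s); 3 remain; assigned so far: [1, 2]
unit clause [3] forces x3=T; simplify:
  drop -3 from [4, -3] -> [4]
  satisfied 2 clause(s); 1 remain; assigned so far: [1, 2, 3]
unit clause [4] forces x4=T; simplify:
  satisfied 1 clause(s); 0 remain; assigned so far: [1, 2, 3, 4]

Answer: x1=T x2=F x3=T x4=T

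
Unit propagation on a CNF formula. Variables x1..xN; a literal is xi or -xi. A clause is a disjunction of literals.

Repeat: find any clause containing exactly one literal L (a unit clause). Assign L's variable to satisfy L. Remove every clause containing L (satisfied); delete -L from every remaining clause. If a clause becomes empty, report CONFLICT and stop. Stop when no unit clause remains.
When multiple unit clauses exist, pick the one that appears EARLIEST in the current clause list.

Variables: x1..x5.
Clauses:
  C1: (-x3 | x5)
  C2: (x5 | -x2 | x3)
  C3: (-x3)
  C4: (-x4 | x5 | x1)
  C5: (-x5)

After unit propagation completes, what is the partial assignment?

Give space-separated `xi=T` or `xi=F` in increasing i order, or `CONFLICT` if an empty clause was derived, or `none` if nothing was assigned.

unit clause [-3] forces x3=F; simplify:
  drop 3 from [5, -2, 3] -> [5, -2]
  satisfied 2 clause(s); 3 remain; assigned so far: [3]
unit clause [-5] forces x5=F; simplify:
  drop 5 from [5, -2] -> [-2]
  drop 5 from [-4, 5, 1] -> [-4, 1]
  satisfied 1 clause(s); 2 remain; assigned so far: [3, 5]
unit clause [-2] forces x2=F; simplify:
  satisfied 1 clause(s); 1 remain; assigned so far: [2, 3, 5]

Answer: x2=F x3=F x5=F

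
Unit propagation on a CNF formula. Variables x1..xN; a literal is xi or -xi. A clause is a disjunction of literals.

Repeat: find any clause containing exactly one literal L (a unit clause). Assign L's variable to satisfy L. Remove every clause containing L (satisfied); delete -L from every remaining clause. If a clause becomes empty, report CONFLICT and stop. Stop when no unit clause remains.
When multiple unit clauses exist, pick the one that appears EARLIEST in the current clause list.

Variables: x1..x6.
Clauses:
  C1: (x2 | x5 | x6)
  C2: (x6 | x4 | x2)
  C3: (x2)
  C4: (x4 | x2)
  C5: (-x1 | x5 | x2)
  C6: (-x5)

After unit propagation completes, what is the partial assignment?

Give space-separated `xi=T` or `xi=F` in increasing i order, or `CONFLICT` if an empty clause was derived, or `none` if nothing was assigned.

unit clause [2] forces x2=T; simplify:
  satisfied 5 clause(s); 1 remain; assigned so far: [2]
unit clause [-5] forces x5=F; simplify:
  satisfied 1 clause(s); 0 remain; assigned so far: [2, 5]

Answer: x2=T x5=F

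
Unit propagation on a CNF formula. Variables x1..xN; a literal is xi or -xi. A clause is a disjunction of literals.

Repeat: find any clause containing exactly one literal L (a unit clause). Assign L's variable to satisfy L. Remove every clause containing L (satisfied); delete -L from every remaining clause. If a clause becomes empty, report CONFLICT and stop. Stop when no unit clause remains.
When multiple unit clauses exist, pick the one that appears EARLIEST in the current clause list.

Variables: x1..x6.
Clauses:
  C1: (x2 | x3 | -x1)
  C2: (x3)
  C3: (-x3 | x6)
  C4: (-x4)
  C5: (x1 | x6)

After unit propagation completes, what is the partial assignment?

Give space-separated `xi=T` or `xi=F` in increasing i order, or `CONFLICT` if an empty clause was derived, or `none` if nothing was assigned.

unit clause [3] forces x3=T; simplify:
  drop -3 from [-3, 6] -> [6]
  satisfied 2 clause(s); 3 remain; assigned so far: [3]
unit clause [6] forces x6=T; simplify:
  satisfied 2 clause(s); 1 remain; assigned so far: [3, 6]
unit clause [-4] forces x4=F; simplify:
  satisfied 1 clause(s); 0 remain; assigned so far: [3, 4, 6]

Answer: x3=T x4=F x6=T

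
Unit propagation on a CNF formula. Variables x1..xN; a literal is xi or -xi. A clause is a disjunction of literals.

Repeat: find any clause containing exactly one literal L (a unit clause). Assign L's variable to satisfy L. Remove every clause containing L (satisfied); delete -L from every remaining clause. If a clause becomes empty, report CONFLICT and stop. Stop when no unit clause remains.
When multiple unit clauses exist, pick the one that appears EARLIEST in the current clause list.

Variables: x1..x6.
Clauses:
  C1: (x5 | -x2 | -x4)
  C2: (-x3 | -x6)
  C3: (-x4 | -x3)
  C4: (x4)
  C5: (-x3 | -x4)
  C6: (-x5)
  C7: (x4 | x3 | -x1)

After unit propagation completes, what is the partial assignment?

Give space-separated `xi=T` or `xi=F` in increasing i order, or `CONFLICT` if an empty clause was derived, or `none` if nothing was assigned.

unit clause [4] forces x4=T; simplify:
  drop -4 from [5, -2, -4] -> [5, -2]
  drop -4 from [-4, -3] -> [-3]
  drop -4 from [-3, -4] -> [-3]
  satisfied 2 clause(s); 5 remain; assigned so far: [4]
unit clause [-3] forces x3=F; simplify:
  satisfied 3 clause(s); 2 remain; assigned so far: [3, 4]
unit clause [-5] forces x5=F; simplify:
  drop 5 from [5, -2] -> [-2]
  satisfied 1 clause(s); 1 remain; assigned so far: [3, 4, 5]
unit clause [-2] forces x2=F; simplify:
  satisfied 1 clause(s); 0 remain; assigned so far: [2, 3, 4, 5]

Answer: x2=F x3=F x4=T x5=F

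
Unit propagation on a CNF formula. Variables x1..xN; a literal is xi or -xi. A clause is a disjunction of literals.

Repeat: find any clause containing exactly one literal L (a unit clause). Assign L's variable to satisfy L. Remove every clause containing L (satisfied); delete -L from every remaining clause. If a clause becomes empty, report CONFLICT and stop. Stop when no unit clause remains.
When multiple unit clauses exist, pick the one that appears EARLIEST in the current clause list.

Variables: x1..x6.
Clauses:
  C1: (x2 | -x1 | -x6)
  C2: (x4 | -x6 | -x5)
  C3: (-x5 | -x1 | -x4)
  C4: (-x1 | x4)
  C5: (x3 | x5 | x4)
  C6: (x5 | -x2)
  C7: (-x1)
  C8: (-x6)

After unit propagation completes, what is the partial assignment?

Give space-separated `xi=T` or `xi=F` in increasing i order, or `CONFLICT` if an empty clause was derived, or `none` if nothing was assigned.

Answer: x1=F x6=F

Derivation:
unit clause [-1] forces x1=F; simplify:
  satisfied 4 clause(s); 4 remain; assigned so far: [1]
unit clause [-6] forces x6=F; simplify:
  satisfied 2 clause(s); 2 remain; assigned so far: [1, 6]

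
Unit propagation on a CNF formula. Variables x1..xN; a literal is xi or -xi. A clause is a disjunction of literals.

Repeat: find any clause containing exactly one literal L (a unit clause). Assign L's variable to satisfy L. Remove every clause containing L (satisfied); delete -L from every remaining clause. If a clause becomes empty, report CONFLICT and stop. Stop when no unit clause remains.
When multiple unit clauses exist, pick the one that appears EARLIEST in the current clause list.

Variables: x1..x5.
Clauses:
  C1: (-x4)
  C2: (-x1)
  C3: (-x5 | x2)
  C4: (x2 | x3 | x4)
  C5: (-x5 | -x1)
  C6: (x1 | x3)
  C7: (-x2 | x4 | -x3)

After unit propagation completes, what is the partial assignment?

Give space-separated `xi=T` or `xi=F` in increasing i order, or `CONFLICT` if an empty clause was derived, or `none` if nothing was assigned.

unit clause [-4] forces x4=F; simplify:
  drop 4 from [2, 3, 4] -> [2, 3]
  drop 4 from [-2, 4, -3] -> [-2, -3]
  satisfied 1 clause(s); 6 remain; assigned so far: [4]
unit clause [-1] forces x1=F; simplify:
  drop 1 from [1, 3] -> [3]
  satisfied 2 clause(s); 4 remain; assigned so far: [1, 4]
unit clause [3] forces x3=T; simplify:
  drop -3 from [-2, -3] -> [-2]
  satisfied 2 clause(s); 2 remain; assigned so far: [1, 3, 4]
unit clause [-2] forces x2=F; simplify:
  drop 2 from [-5, 2] -> [-5]
  satisfied 1 clause(s); 1 remain; assigned so far: [1, 2, 3, 4]
unit clause [-5] forces x5=F; simplify:
  satisfied 1 clause(s); 0 remain; assigned so far: [1, 2, 3, 4, 5]

Answer: x1=F x2=F x3=T x4=F x5=F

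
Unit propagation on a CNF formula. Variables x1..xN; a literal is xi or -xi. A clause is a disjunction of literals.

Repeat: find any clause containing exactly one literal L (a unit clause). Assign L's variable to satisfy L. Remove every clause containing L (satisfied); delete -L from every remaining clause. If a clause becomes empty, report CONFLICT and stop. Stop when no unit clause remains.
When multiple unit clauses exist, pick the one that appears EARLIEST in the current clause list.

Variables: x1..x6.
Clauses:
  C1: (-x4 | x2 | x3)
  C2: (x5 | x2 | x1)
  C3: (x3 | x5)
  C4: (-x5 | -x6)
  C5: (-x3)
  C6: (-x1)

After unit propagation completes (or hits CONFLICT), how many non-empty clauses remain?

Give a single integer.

unit clause [-3] forces x3=F; simplify:
  drop 3 from [-4, 2, 3] -> [-4, 2]
  drop 3 from [3, 5] -> [5]
  satisfied 1 clause(s); 5 remain; assigned so far: [3]
unit clause [5] forces x5=T; simplify:
  drop -5 from [-5, -6] -> [-6]
  satisfied 2 clause(s); 3 remain; assigned so far: [3, 5]
unit clause [-6] forces x6=F; simplify:
  satisfied 1 clause(s); 2 remain; assigned so far: [3, 5, 6]
unit clause [-1] forces x1=F; simplify:
  satisfied 1 clause(s); 1 remain; assigned so far: [1, 3, 5, 6]

Answer: 1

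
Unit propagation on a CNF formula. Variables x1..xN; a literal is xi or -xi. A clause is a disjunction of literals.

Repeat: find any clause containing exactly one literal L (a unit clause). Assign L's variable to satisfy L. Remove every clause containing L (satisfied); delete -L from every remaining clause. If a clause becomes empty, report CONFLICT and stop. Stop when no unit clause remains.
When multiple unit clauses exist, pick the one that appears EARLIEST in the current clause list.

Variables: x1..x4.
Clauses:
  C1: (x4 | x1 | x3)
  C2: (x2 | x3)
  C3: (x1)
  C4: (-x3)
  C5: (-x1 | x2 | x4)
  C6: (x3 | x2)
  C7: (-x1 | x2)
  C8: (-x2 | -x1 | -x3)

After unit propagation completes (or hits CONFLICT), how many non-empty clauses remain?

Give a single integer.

Answer: 0

Derivation:
unit clause [1] forces x1=T; simplify:
  drop -1 from [-1, 2, 4] -> [2, 4]
  drop -1 from [-1, 2] -> [2]
  drop -1 from [-2, -1, -3] -> [-2, -3]
  satisfied 2 clause(s); 6 remain; assigned so far: [1]
unit clause [-3] forces x3=F; simplify:
  drop 3 from [2, 3] -> [2]
  drop 3 from [3, 2] -> [2]
  satisfied 2 clause(s); 4 remain; assigned so far: [1, 3]
unit clause [2] forces x2=T; simplify:
  satisfied 4 clause(s); 0 remain; assigned so far: [1, 2, 3]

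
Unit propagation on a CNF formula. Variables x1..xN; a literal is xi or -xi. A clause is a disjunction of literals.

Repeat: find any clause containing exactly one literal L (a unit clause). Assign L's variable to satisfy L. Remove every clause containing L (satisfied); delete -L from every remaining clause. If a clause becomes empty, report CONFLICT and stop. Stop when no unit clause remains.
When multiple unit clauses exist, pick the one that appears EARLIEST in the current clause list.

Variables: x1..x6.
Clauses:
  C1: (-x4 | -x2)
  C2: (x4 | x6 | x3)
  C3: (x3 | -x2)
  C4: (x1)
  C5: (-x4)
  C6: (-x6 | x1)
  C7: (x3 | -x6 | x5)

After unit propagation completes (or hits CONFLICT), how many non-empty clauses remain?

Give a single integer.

unit clause [1] forces x1=T; simplify:
  satisfied 2 clause(s); 5 remain; assigned so far: [1]
unit clause [-4] forces x4=F; simplify:
  drop 4 from [4, 6, 3] -> [6, 3]
  satisfied 2 clause(s); 3 remain; assigned so far: [1, 4]

Answer: 3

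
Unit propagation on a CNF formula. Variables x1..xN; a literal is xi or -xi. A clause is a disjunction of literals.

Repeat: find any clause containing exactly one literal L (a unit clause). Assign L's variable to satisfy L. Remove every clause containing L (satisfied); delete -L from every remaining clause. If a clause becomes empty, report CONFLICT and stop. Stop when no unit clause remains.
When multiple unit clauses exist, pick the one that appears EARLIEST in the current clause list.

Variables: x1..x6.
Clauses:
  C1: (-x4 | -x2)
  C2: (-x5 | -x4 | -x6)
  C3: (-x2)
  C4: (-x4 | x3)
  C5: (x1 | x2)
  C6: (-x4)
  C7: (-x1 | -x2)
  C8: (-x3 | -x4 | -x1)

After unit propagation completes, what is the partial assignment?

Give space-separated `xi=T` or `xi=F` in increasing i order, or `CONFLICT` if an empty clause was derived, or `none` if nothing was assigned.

unit clause [-2] forces x2=F; simplify:
  drop 2 from [1, 2] -> [1]
  satisfied 3 clause(s); 5 remain; assigned so far: [2]
unit clause [1] forces x1=T; simplify:
  drop -1 from [-3, -4, -1] -> [-3, -4]
  satisfied 1 clause(s); 4 remain; assigned so far: [1, 2]
unit clause [-4] forces x4=F; simplify:
  satisfied 4 clause(s); 0 remain; assigned so far: [1, 2, 4]

Answer: x1=T x2=F x4=F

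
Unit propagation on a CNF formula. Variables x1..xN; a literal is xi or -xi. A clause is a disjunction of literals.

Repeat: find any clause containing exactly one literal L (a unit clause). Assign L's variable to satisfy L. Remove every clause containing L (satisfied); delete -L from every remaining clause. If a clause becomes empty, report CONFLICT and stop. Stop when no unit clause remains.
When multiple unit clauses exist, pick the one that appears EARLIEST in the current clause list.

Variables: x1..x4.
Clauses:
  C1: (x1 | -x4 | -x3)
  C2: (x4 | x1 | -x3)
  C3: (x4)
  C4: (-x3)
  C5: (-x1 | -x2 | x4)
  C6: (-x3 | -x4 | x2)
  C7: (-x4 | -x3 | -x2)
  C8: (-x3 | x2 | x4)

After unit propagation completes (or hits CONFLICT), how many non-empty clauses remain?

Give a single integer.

Answer: 0

Derivation:
unit clause [4] forces x4=T; simplify:
  drop -4 from [1, -4, -3] -> [1, -3]
  drop -4 from [-3, -4, 2] -> [-3, 2]
  drop -4 from [-4, -3, -2] -> [-3, -2]
  satisfied 4 clause(s); 4 remain; assigned so far: [4]
unit clause [-3] forces x3=F; simplify:
  satisfied 4 clause(s); 0 remain; assigned so far: [3, 4]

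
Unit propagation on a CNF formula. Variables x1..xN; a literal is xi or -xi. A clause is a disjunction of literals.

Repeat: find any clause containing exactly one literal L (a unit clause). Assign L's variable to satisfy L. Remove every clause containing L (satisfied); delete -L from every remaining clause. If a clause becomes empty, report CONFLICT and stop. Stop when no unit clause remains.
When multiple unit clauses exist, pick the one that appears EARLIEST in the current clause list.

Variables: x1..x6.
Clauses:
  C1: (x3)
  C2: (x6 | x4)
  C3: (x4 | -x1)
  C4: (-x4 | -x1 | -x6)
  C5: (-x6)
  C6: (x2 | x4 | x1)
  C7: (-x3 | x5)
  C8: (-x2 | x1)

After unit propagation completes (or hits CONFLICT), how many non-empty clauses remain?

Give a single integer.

unit clause [3] forces x3=T; simplify:
  drop -3 from [-3, 5] -> [5]
  satisfied 1 clause(s); 7 remain; assigned so far: [3]
unit clause [-6] forces x6=F; simplify:
  drop 6 from [6, 4] -> [4]
  satisfied 2 clause(s); 5 remain; assigned so far: [3, 6]
unit clause [4] forces x4=T; simplify:
  satisfied 3 clause(s); 2 remain; assigned so far: [3, 4, 6]
unit clause [5] forces x5=T; simplify:
  satisfied 1 clause(s); 1 remain; assigned so far: [3, 4, 5, 6]

Answer: 1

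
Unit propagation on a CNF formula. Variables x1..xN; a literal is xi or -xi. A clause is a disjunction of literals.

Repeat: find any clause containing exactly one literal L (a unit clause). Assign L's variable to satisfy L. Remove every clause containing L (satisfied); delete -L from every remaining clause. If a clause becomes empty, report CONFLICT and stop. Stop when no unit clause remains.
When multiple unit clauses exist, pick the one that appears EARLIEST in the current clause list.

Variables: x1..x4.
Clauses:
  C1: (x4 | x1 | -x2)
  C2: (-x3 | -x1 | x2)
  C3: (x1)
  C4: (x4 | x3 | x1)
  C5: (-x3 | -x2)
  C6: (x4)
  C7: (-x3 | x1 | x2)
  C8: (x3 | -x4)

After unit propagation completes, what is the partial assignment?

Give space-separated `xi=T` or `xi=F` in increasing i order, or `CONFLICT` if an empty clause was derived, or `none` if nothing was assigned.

Answer: CONFLICT

Derivation:
unit clause [1] forces x1=T; simplify:
  drop -1 from [-3, -1, 2] -> [-3, 2]
  satisfied 4 clause(s); 4 remain; assigned so far: [1]
unit clause [4] forces x4=T; simplify:
  drop -4 from [3, -4] -> [3]
  satisfied 1 clause(s); 3 remain; assigned so far: [1, 4]
unit clause [3] forces x3=T; simplify:
  drop -3 from [-3, 2] -> [2]
  drop -3 from [-3, -2] -> [-2]
  satisfied 1 clause(s); 2 remain; assigned so far: [1, 3, 4]
unit clause [2] forces x2=T; simplify:
  drop -2 from [-2] -> [] (empty!)
  satisfied 1 clause(s); 1 remain; assigned so far: [1, 2, 3, 4]
CONFLICT (empty clause)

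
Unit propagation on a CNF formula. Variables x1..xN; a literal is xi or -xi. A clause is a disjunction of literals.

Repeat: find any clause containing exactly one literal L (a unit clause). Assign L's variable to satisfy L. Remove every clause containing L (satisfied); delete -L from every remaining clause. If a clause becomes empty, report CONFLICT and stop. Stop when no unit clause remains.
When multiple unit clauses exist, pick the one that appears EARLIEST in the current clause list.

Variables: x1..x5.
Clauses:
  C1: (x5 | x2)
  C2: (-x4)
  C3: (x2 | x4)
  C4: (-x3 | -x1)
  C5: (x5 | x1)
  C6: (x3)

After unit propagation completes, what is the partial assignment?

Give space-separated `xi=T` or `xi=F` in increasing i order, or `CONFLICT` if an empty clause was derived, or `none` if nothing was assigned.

Answer: x1=F x2=T x3=T x4=F x5=T

Derivation:
unit clause [-4] forces x4=F; simplify:
  drop 4 from [2, 4] -> [2]
  satisfied 1 clause(s); 5 remain; assigned so far: [4]
unit clause [2] forces x2=T; simplify:
  satisfied 2 clause(s); 3 remain; assigned so far: [2, 4]
unit clause [3] forces x3=T; simplify:
  drop -3 from [-3, -1] -> [-1]
  satisfied 1 clause(s); 2 remain; assigned so far: [2, 3, 4]
unit clause [-1] forces x1=F; simplify:
  drop 1 from [5, 1] -> [5]
  satisfied 1 clause(s); 1 remain; assigned so far: [1, 2, 3, 4]
unit clause [5] forces x5=T; simplify:
  satisfied 1 clause(s); 0 remain; assigned so far: [1, 2, 3, 4, 5]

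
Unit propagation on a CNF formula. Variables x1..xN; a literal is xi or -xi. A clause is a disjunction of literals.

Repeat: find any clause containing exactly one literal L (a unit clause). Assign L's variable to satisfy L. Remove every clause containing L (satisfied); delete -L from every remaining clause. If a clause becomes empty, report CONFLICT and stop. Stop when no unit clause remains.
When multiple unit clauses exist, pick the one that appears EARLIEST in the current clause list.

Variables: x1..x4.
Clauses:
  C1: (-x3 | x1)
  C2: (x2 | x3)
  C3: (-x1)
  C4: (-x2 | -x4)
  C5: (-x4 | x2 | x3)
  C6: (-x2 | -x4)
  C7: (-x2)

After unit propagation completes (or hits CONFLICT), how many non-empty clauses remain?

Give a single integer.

unit clause [-1] forces x1=F; simplify:
  drop 1 from [-3, 1] -> [-3]
  satisfied 1 clause(s); 6 remain; assigned so far: [1]
unit clause [-3] forces x3=F; simplify:
  drop 3 from [2, 3] -> [2]
  drop 3 from [-4, 2, 3] -> [-4, 2]
  satisfied 1 clause(s); 5 remain; assigned so far: [1, 3]
unit clause [2] forces x2=T; simplify:
  drop -2 from [-2, -4] -> [-4]
  drop -2 from [-2, -4] -> [-4]
  drop -2 from [-2] -> [] (empty!)
  satisfied 2 clause(s); 3 remain; assigned so far: [1, 2, 3]
CONFLICT (empty clause)

Answer: 2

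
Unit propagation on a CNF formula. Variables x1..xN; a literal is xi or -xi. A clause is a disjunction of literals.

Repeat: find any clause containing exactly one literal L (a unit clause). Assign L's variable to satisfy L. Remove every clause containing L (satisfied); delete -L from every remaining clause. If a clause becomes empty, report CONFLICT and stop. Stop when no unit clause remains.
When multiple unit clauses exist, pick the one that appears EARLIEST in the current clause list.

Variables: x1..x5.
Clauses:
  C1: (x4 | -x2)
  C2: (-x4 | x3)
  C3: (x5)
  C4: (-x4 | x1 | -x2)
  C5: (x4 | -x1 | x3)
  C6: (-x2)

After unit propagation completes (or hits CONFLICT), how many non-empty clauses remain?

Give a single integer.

Answer: 2

Derivation:
unit clause [5] forces x5=T; simplify:
  satisfied 1 clause(s); 5 remain; assigned so far: [5]
unit clause [-2] forces x2=F; simplify:
  satisfied 3 clause(s); 2 remain; assigned so far: [2, 5]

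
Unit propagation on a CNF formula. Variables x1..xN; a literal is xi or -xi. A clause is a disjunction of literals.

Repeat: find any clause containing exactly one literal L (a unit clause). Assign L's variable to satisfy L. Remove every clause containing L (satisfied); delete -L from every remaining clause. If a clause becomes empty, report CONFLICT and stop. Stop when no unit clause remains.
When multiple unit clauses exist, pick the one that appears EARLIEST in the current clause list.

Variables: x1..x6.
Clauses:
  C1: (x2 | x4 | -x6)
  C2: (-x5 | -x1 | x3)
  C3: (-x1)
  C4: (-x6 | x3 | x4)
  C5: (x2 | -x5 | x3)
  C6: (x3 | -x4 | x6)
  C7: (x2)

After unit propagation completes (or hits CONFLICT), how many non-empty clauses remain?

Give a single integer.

Answer: 2

Derivation:
unit clause [-1] forces x1=F; simplify:
  satisfied 2 clause(s); 5 remain; assigned so far: [1]
unit clause [2] forces x2=T; simplify:
  satisfied 3 clause(s); 2 remain; assigned so far: [1, 2]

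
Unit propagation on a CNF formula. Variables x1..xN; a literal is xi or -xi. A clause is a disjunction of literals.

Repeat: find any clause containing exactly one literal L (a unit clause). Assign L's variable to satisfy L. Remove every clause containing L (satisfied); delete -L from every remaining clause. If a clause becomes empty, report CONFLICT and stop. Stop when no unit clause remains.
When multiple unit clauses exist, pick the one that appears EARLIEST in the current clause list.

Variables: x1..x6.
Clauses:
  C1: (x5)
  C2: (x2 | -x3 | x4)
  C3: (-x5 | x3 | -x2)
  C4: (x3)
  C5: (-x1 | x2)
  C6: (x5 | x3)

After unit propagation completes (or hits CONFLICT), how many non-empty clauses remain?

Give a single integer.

unit clause [5] forces x5=T; simplify:
  drop -5 from [-5, 3, -2] -> [3, -2]
  satisfied 2 clause(s); 4 remain; assigned so far: [5]
unit clause [3] forces x3=T; simplify:
  drop -3 from [2, -3, 4] -> [2, 4]
  satisfied 2 clause(s); 2 remain; assigned so far: [3, 5]

Answer: 2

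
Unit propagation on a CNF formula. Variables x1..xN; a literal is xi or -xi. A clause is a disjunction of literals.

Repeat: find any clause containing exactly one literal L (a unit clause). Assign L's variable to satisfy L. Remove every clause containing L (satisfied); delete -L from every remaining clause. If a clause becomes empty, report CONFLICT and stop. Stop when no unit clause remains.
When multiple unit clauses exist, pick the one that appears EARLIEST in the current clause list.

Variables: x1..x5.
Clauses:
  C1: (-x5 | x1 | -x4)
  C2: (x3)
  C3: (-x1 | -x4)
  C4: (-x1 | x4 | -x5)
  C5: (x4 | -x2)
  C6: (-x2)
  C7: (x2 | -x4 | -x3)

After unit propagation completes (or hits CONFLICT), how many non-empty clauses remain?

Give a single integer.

Answer: 1

Derivation:
unit clause [3] forces x3=T; simplify:
  drop -3 from [2, -4, -3] -> [2, -4]
  satisfied 1 clause(s); 6 remain; assigned so far: [3]
unit clause [-2] forces x2=F; simplify:
  drop 2 from [2, -4] -> [-4]
  satisfied 2 clause(s); 4 remain; assigned so far: [2, 3]
unit clause [-4] forces x4=F; simplify:
  drop 4 from [-1, 4, -5] -> [-1, -5]
  satisfied 3 clause(s); 1 remain; assigned so far: [2, 3, 4]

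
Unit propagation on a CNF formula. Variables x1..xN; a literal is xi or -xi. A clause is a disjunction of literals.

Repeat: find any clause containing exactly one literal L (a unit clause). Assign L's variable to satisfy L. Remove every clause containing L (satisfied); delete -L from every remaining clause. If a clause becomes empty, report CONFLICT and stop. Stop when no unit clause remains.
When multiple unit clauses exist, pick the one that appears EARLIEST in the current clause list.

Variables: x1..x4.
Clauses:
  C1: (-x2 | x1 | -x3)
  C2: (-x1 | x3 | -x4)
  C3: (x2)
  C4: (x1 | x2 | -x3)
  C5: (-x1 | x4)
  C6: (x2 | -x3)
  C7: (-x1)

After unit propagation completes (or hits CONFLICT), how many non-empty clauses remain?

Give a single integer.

unit clause [2] forces x2=T; simplify:
  drop -2 from [-2, 1, -3] -> [1, -3]
  satisfied 3 clause(s); 4 remain; assigned so far: [2]
unit clause [-1] forces x1=F; simplify:
  drop 1 from [1, -3] -> [-3]
  satisfied 3 clause(s); 1 remain; assigned so far: [1, 2]
unit clause [-3] forces x3=F; simplify:
  satisfied 1 clause(s); 0 remain; assigned so far: [1, 2, 3]

Answer: 0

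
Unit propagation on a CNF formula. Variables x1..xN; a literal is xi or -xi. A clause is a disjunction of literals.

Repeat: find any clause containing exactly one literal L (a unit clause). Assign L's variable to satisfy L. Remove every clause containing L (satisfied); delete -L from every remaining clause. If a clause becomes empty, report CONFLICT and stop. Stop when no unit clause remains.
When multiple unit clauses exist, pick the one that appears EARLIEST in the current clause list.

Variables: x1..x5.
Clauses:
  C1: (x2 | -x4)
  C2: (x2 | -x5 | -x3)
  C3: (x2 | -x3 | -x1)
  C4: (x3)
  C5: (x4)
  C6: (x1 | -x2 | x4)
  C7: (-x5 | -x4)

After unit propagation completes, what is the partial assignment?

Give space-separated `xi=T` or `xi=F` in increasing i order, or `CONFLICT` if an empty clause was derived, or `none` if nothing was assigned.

unit clause [3] forces x3=T; simplify:
  drop -3 from [2, -5, -3] -> [2, -5]
  drop -3 from [2, -3, -1] -> [2, -1]
  satisfied 1 clause(s); 6 remain; assigned so far: [3]
unit clause [4] forces x4=T; simplify:
  drop -4 from [2, -4] -> [2]
  drop -4 from [-5, -4] -> [-5]
  satisfied 2 clause(s); 4 remain; assigned so far: [3, 4]
unit clause [2] forces x2=T; simplify:
  satisfied 3 clause(s); 1 remain; assigned so far: [2, 3, 4]
unit clause [-5] forces x5=F; simplify:
  satisfied 1 clause(s); 0 remain; assigned so far: [2, 3, 4, 5]

Answer: x2=T x3=T x4=T x5=F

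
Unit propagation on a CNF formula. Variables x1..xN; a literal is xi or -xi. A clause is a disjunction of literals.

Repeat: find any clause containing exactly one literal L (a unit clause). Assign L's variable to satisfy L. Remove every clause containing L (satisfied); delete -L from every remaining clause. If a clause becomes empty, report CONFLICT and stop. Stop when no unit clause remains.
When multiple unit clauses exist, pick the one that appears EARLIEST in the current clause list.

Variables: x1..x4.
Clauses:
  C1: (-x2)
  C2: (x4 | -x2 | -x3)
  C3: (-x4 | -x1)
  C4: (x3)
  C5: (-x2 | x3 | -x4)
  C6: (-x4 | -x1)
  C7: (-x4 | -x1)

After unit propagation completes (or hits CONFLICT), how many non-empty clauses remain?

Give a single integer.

unit clause [-2] forces x2=F; simplify:
  satisfied 3 clause(s); 4 remain; assigned so far: [2]
unit clause [3] forces x3=T; simplify:
  satisfied 1 clause(s); 3 remain; assigned so far: [2, 3]

Answer: 3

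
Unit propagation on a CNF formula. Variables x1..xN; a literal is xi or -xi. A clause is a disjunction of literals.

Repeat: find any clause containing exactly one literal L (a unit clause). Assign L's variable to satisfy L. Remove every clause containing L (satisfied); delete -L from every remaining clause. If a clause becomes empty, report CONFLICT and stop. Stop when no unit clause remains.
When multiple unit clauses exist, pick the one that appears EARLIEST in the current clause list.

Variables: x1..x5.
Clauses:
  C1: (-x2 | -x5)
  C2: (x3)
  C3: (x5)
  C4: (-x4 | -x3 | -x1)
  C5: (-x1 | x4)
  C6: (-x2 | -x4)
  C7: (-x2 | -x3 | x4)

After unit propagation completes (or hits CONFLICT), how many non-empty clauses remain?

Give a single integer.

unit clause [3] forces x3=T; simplify:
  drop -3 from [-4, -3, -1] -> [-4, -1]
  drop -3 from [-2, -3, 4] -> [-2, 4]
  satisfied 1 clause(s); 6 remain; assigned so far: [3]
unit clause [5] forces x5=T; simplify:
  drop -5 from [-2, -5] -> [-2]
  satisfied 1 clause(s); 5 remain; assigned so far: [3, 5]
unit clause [-2] forces x2=F; simplify:
  satisfied 3 clause(s); 2 remain; assigned so far: [2, 3, 5]

Answer: 2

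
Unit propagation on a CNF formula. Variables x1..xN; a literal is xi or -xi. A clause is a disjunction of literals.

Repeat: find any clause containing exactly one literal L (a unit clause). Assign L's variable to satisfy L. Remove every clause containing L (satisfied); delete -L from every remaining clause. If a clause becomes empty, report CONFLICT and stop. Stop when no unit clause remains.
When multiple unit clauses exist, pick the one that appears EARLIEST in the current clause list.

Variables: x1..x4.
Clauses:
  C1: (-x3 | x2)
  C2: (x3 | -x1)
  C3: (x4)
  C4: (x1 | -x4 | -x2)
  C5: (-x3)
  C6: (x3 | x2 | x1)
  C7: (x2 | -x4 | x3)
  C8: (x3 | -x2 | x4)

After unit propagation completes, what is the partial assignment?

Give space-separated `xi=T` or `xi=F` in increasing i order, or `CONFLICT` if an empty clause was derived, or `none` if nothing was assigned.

Answer: CONFLICT

Derivation:
unit clause [4] forces x4=T; simplify:
  drop -4 from [1, -4, -2] -> [1, -2]
  drop -4 from [2, -4, 3] -> [2, 3]
  satisfied 2 clause(s); 6 remain; assigned so far: [4]
unit clause [-3] forces x3=F; simplify:
  drop 3 from [3, -1] -> [-1]
  drop 3 from [3, 2, 1] -> [2, 1]
  drop 3 from [2, 3] -> [2]
  satisfied 2 clause(s); 4 remain; assigned so far: [3, 4]
unit clause [-1] forces x1=F; simplify:
  drop 1 from [1, -2] -> [-2]
  drop 1 from [2, 1] -> [2]
  satisfied 1 clause(s); 3 remain; assigned so far: [1, 3, 4]
unit clause [-2] forces x2=F; simplify:
  drop 2 from [2] -> [] (empty!)
  drop 2 from [2] -> [] (empty!)
  satisfied 1 clause(s); 2 remain; assigned so far: [1, 2, 3, 4]
CONFLICT (empty clause)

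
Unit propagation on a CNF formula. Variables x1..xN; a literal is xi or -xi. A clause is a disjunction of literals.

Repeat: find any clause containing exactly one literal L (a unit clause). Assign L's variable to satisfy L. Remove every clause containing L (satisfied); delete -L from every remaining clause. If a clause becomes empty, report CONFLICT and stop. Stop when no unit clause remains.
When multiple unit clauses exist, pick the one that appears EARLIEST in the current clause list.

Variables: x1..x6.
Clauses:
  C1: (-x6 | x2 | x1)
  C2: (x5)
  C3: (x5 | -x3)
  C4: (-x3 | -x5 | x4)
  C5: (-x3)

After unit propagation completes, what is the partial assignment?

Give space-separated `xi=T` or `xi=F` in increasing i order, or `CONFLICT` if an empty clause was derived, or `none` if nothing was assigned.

unit clause [5] forces x5=T; simplify:
  drop -5 from [-3, -5, 4] -> [-3, 4]
  satisfied 2 clause(s); 3 remain; assigned so far: [5]
unit clause [-3] forces x3=F; simplify:
  satisfied 2 clause(s); 1 remain; assigned so far: [3, 5]

Answer: x3=F x5=T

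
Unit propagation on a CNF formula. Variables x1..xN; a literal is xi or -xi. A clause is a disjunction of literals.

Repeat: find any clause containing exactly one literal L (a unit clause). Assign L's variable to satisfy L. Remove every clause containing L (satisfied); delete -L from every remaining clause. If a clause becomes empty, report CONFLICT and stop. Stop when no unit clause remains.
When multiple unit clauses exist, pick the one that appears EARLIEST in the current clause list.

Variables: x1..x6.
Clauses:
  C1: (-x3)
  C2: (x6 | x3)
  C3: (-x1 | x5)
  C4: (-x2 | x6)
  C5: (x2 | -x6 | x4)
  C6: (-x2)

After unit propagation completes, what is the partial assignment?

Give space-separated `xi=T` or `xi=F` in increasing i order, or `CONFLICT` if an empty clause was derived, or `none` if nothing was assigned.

unit clause [-3] forces x3=F; simplify:
  drop 3 from [6, 3] -> [6]
  satisfied 1 clause(s); 5 remain; assigned so far: [3]
unit clause [6] forces x6=T; simplify:
  drop -6 from [2, -6, 4] -> [2, 4]
  satisfied 2 clause(s); 3 remain; assigned so far: [3, 6]
unit clause [-2] forces x2=F; simplify:
  drop 2 from [2, 4] -> [4]
  satisfied 1 clause(s); 2 remain; assigned so far: [2, 3, 6]
unit clause [4] forces x4=T; simplify:
  satisfied 1 clause(s); 1 remain; assigned so far: [2, 3, 4, 6]

Answer: x2=F x3=F x4=T x6=T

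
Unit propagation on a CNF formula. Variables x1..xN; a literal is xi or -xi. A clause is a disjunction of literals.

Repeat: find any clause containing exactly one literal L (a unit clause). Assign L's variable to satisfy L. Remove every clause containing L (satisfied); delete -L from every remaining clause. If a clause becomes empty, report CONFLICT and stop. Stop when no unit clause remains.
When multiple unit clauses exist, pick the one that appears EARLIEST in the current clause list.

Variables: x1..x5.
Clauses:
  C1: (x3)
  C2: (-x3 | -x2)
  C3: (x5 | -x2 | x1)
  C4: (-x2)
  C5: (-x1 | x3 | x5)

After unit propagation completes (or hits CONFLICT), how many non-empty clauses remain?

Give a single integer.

Answer: 0

Derivation:
unit clause [3] forces x3=T; simplify:
  drop -3 from [-3, -2] -> [-2]
  satisfied 2 clause(s); 3 remain; assigned so far: [3]
unit clause [-2] forces x2=F; simplify:
  satisfied 3 clause(s); 0 remain; assigned so far: [2, 3]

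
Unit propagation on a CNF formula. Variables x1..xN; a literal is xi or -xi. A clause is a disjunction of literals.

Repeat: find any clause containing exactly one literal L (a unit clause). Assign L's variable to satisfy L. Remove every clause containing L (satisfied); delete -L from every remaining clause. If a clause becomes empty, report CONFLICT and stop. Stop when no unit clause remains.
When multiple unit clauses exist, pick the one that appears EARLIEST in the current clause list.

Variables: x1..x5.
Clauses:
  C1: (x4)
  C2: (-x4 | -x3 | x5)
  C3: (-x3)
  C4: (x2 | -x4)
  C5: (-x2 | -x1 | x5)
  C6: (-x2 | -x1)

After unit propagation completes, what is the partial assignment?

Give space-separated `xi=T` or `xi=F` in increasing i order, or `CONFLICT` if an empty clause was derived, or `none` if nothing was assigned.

Answer: x1=F x2=T x3=F x4=T

Derivation:
unit clause [4] forces x4=T; simplify:
  drop -4 from [-4, -3, 5] -> [-3, 5]
  drop -4 from [2, -4] -> [2]
  satisfied 1 clause(s); 5 remain; assigned so far: [4]
unit clause [-3] forces x3=F; simplify:
  satisfied 2 clause(s); 3 remain; assigned so far: [3, 4]
unit clause [2] forces x2=T; simplify:
  drop -2 from [-2, -1, 5] -> [-1, 5]
  drop -2 from [-2, -1] -> [-1]
  satisfied 1 clause(s); 2 remain; assigned so far: [2, 3, 4]
unit clause [-1] forces x1=F; simplify:
  satisfied 2 clause(s); 0 remain; assigned so far: [1, 2, 3, 4]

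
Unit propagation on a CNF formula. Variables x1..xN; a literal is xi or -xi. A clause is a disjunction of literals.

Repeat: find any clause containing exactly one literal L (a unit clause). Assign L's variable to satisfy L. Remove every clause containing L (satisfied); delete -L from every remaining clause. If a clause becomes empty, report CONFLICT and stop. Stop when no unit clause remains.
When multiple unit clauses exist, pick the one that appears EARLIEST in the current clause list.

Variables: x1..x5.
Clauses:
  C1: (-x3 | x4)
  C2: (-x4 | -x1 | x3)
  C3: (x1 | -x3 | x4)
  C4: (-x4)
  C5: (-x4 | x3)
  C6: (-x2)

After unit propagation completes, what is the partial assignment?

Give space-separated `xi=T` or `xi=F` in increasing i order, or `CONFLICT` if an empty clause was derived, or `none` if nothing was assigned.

Answer: x2=F x3=F x4=F

Derivation:
unit clause [-4] forces x4=F; simplify:
  drop 4 from [-3, 4] -> [-3]
  drop 4 from [1, -3, 4] -> [1, -3]
  satisfied 3 clause(s); 3 remain; assigned so far: [4]
unit clause [-3] forces x3=F; simplify:
  satisfied 2 clause(s); 1 remain; assigned so far: [3, 4]
unit clause [-2] forces x2=F; simplify:
  satisfied 1 clause(s); 0 remain; assigned so far: [2, 3, 4]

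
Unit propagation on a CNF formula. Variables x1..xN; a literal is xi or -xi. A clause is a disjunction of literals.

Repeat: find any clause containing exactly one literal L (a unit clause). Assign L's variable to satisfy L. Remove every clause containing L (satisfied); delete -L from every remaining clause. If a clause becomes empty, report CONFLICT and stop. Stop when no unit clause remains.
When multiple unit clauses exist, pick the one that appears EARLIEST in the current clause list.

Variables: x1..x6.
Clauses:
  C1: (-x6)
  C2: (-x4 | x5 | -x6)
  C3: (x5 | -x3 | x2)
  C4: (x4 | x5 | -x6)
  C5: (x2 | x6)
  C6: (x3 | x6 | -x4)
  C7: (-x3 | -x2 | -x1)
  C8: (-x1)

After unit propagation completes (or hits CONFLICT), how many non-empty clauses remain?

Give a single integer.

unit clause [-6] forces x6=F; simplify:
  drop 6 from [2, 6] -> [2]
  drop 6 from [3, 6, -4] -> [3, -4]
  satisfied 3 clause(s); 5 remain; assigned so far: [6]
unit clause [2] forces x2=T; simplify:
  drop -2 from [-3, -2, -1] -> [-3, -1]
  satisfied 2 clause(s); 3 remain; assigned so far: [2, 6]
unit clause [-1] forces x1=F; simplify:
  satisfied 2 clause(s); 1 remain; assigned so far: [1, 2, 6]

Answer: 1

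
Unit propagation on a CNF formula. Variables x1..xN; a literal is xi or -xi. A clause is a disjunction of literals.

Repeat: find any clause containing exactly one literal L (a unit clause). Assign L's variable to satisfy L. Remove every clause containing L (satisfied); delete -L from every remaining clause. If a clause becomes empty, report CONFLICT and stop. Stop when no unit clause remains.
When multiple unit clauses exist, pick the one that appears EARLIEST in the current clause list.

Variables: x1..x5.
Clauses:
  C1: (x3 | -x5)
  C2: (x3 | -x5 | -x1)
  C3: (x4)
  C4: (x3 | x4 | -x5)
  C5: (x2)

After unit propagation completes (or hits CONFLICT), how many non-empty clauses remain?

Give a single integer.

unit clause [4] forces x4=T; simplify:
  satisfied 2 clause(s); 3 remain; assigned so far: [4]
unit clause [2] forces x2=T; simplify:
  satisfied 1 clause(s); 2 remain; assigned so far: [2, 4]

Answer: 2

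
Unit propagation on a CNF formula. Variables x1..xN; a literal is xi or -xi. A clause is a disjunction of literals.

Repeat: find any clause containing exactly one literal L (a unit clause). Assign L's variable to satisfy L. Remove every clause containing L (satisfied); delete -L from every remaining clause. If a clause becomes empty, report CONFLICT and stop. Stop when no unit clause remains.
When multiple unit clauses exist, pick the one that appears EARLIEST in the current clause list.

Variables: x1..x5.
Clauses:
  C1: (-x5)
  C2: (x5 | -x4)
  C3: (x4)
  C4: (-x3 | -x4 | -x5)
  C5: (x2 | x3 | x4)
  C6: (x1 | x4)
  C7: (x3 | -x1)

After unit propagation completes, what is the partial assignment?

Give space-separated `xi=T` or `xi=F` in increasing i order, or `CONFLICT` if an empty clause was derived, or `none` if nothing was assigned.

Answer: CONFLICT

Derivation:
unit clause [-5] forces x5=F; simplify:
  drop 5 from [5, -4] -> [-4]
  satisfied 2 clause(s); 5 remain; assigned so far: [5]
unit clause [-4] forces x4=F; simplify:
  drop 4 from [4] -> [] (empty!)
  drop 4 from [2, 3, 4] -> [2, 3]
  drop 4 from [1, 4] -> [1]
  satisfied 1 clause(s); 4 remain; assigned so far: [4, 5]
CONFLICT (empty clause)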